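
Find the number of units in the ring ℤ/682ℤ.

Prime factorization: 682 = 2 * 11 * 31.
φ(2) = 2 − 1 = 1.
φ(11) = 11 − 1 = 10.
φ(31) = 31 − 1 = 30.
Since φ is multiplicative, φ(682) = 1 · 10 · 30 = 300.

300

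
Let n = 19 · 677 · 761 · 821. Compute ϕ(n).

7583097600

φ(19) = 19 − 1 = 18.
φ(677) = 677 − 1 = 676.
φ(761) = 761 − 1 = 760.
φ(821) = 821 − 1 = 820.
Multiply: 18 · 676 · 760 · 820 = 7583097600.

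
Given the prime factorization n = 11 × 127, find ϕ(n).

1260

φ(1397) = 1397 · (1 − 1/11) · (1 − 1/127)
       = 1397 · 1260/1397 = 1260.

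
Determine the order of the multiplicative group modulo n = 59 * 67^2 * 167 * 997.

42404715936

φ(44097426649) = 44097426649 · (1 − 1/59) · (1 − 1/67) · (1 − 1/167) · (1 − 1/997)
       = 44097426649 · 632906208/658170547 = 42404715936.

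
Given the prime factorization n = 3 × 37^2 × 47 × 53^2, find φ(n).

φ(3) = 3 − 1 = 2.
φ(37^2) = 37^1·(37−1) = 37·36 = 1332.
φ(47) = 47 − 1 = 46.
φ(53^2) = 53^2 − 53^1 = 2809 − 53 = 2756.
Multiply: 2 · 1332 · 46 · 2756 = 337731264.

337731264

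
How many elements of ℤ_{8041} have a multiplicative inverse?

6720

First factor: 8041 = 11 * 17 * 43.
φ(11) = 11 − 1 = 10.
φ(17) = 17 − 1 = 16.
φ(43) = 43 − 1 = 42.
Multiply: 10 · 16 · 42 = 6720.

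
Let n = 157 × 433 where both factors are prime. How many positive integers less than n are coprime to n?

67392

For distinct primes, φ(pq) = (p−1)(q−1) = 156 × 432 = 67392.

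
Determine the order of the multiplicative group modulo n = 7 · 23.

132

φ(161) = 161 · (1 − 1/7) · (1 − 1/23)
       = 161 · 132/161 = 132.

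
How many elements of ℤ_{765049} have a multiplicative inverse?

665280

765049 = 23 · 29 · 31 · 37.
φ(765049) = 765049 · (1 − 1/23) · (1 − 1/29) · (1 − 1/31) · (1 − 1/37)
       = 765049 · 665280/765049 = 665280.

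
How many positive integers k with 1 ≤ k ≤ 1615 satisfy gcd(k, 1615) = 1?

1615 = 5 · 17 · 19.
φ(1615) = 1615 · (1 − 1/5) · (1 − 1/17) · (1 − 1/19)
       = 1615 · 1152/1615 = 1152.

1152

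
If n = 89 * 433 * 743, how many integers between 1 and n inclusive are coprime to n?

28207872

φ(89) = 89 − 1 = 88.
φ(433) = 433 − 1 = 432.
φ(743) = 743 − 1 = 742.
φ(28632991) = 88 × 432 × 742 = 28207872.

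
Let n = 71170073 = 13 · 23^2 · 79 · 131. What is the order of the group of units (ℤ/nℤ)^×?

61570080

φ(71170073) = 71170073 · (1 − 1/13) · (1 − 1/23) · (1 − 1/79) · (1 − 1/131)
       = 71170073 · 2676960/3094351 = 61570080.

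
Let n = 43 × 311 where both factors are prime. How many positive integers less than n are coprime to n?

13020

φ(pq) = (p−1)(q−1) = 42 · 310 = 13020.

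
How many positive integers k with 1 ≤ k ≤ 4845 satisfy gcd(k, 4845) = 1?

2304

Factor 4845: 4845 = 3 * 5 * 17 * 19.
φ(3) = 3 − 1 = 2.
φ(5) = 5 − 1 = 4.
φ(17) = 17 − 1 = 16.
φ(19) = 19 − 1 = 18.
Since φ is multiplicative, φ(4845) = 2 · 4 · 16 · 18 = 2304.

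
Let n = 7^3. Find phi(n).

294

φ(343) = 343 · (1 − 1/7)
       = 343 · 6/7 = 294.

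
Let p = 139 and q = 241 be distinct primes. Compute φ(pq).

33120

φ(n) = (p − 1)(q − 1) = (139−1)(241−1) = 138·240 = 33120.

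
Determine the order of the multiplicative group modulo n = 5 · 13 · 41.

φ(2665) = 2665 · (1 − 1/5) · (1 − 1/13) · (1 − 1/41)
       = 2665 · 1920/2665 = 1920.

1920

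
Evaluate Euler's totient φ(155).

155 = 5 * 31.
φ(5) = 5 − 1 = 4.
φ(31) = 31 − 1 = 30.
Multiply: 4 · 30 = 120.

120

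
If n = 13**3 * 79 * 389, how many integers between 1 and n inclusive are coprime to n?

61375392

φ(13^3) = 13^3 − 13^2 = 2197 − 169 = 2028.
φ(79) = 79 − 1 = 78.
φ(389) = 389 − 1 = 388.
Since φ is multiplicative, φ(67516007) = 2028 · 78 · 388 = 61375392.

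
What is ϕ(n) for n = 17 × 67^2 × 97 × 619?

φ(4582061459) = 4582061459 · (1 − 1/17) · (1 − 1/67) · (1 − 1/97) · (1 − 1/619)
       = 4582061459 · 62650368/68388977 = 4197574656.

4197574656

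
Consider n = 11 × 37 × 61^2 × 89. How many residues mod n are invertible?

115948800

φ(11) = 11 − 1 = 10.
φ(37) = 37 − 1 = 36.
φ(61^2) = 61^1·(61−1) = 61·60 = 3660.
φ(89) = 89 − 1 = 88.
Since φ is multiplicative, φ(134785783) = 10 · 36 · 3660 · 88 = 115948800.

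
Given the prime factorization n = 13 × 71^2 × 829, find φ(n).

φ(13) = 13 − 1 = 12.
φ(71^2) = 71^1·(71−1) = 71·70 = 4970.
φ(829) = 829 − 1 = 828.
Since φ is multiplicative, φ(54326857) = 12 · 4970 · 828 = 49381920.

49381920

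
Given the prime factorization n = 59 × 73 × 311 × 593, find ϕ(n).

φ(794309861) = 794309861 · (1 − 1/59) · (1 − 1/73) · (1 − 1/311) · (1 − 1/593)
       = 794309861 · 766379520/794309861 = 766379520.

766379520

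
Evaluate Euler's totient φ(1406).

Prime factorization: 1406 = 2 · 19 · 37.
φ(1406) = 1406 · (1 − 1/2) · (1 − 1/19) · (1 − 1/37)
       = 1406 · 648/1406 = 648.

648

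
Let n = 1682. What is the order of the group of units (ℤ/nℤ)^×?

812

Prime factorization: 1682 = 2 · 29**2.
φ(2) = 2 − 1 = 1.
φ(29^2) = 29^2 − 29^1 = 841 − 29 = 812.
φ(1682) = 1 × 812 = 812.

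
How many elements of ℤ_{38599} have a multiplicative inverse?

Factor 38599: 38599 = 11^3 · 29.
φ(11^3) = 11^2·(11−1) = 121·10 = 1210.
φ(29) = 29 − 1 = 28.
φ(38599) = 1210 × 28 = 33880.

33880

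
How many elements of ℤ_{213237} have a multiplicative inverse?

127008

Prime factorization: 213237 = 3^2 * 19 * 29 * 43.
φ(3^2) = 3^1·(3−1) = 3·2 = 6.
φ(19) = 19 − 1 = 18.
φ(29) = 29 − 1 = 28.
φ(43) = 43 − 1 = 42.
Since φ is multiplicative, φ(213237) = 6 · 18 · 28 · 42 = 127008.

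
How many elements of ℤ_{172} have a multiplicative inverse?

First factor: 172 = 2^2 · 43.
φ(172) = 172 · (1 − 1/2) · (1 − 1/43)
       = 172 · 42/86 = 84.

84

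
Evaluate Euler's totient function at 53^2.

2756

φ(53^2) = 53^1·(53−1) = 53·52 = 2756.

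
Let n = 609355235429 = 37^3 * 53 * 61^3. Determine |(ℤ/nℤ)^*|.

572163583680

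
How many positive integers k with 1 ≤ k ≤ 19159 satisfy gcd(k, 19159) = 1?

14784

19159 = 7^2 · 17 · 23.
φ(7^2) = 7^1·(7−1) = 7·6 = 42.
φ(17) = 17 − 1 = 16.
φ(23) = 23 − 1 = 22.
Multiply: 42 · 16 · 22 = 14784.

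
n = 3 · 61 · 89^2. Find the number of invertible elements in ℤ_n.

φ(1449543) = 1449543 · (1 − 1/3) · (1 − 1/61) · (1 − 1/89)
       = 1449543 · 10560/16287 = 939840.

939840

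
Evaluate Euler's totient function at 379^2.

φ(143641) = 143641 · (1 − 1/379)
       = 143641 · 378/379 = 143262.

143262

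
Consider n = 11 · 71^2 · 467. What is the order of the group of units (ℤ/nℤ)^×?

23160200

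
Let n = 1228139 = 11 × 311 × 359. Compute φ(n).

1109800

φ(1228139) = 1228139 · (1 − 1/11) · (1 − 1/311) · (1 − 1/359)
       = 1228139 · 1109800/1228139 = 1109800.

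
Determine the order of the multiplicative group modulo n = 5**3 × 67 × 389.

2560800

φ(5^3) = 5^2·(5−1) = 25·4 = 100.
φ(67) = 67 − 1 = 66.
φ(389) = 389 − 1 = 388.
Since φ is multiplicative, φ(3257875) = 100 · 66 · 388 = 2560800.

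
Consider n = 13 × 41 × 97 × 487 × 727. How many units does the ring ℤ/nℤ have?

16258682880

φ(13) = 13 − 1 = 12.
φ(41) = 41 − 1 = 40.
φ(97) = 97 − 1 = 96.
φ(487) = 487 − 1 = 486.
φ(727) = 727 − 1 = 726.
Since φ is multiplicative, φ(18304687349) = 12 · 40 · 96 · 486 · 726 = 16258682880.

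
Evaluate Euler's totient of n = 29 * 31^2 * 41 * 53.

54163200

φ(60559337) = 60559337 · (1 − 1/29) · (1 − 1/31) · (1 − 1/41) · (1 − 1/53)
       = 60559337 · 1747200/1953527 = 54163200.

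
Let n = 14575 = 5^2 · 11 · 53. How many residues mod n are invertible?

φ(14575) = 14575 · (1 − 1/5) · (1 − 1/11) · (1 − 1/53)
       = 14575 · 2080/2915 = 10400.

10400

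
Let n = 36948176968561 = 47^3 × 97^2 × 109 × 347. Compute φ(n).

35358706497024

φ(36948176968561) = 36948176968561 · (1 − 1/47) · (1 − 1/97) · (1 − 1/109) · (1 − 1/347)
       = 36948176968561 · 165017088/172435057 = 35358706497024.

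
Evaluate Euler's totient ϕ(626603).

537600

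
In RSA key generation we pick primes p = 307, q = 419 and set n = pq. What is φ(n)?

φ(pq) = (p−1)(q−1) = 306 · 418 = 127908.

127908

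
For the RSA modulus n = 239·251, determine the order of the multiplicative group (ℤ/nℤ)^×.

59500

φ(239) = 239 − 1 = 238.
φ(251) = 251 − 1 = 250.
Since φ is multiplicative, φ(59989) = 238 · 250 = 59500.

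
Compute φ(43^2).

1806

φ(43^2) = 43^2 − 43^1 = 1849 − 43 = 1806.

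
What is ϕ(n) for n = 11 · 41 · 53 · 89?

1830400

φ(11) = 11 − 1 = 10.
φ(41) = 41 − 1 = 40.
φ(53) = 53 − 1 = 52.
φ(89) = 89 − 1 = 88.
φ(2127367) = 10 × 40 × 52 × 88 = 1830400.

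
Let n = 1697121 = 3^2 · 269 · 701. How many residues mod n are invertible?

φ(3^2) = 3^1·(3−1) = 3·2 = 6.
φ(269) = 269 − 1 = 268.
φ(701) = 701 − 1 = 700.
φ(1697121) = 6 × 268 × 700 = 1125600.

1125600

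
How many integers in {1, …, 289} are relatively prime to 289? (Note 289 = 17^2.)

φ(17^2) = 17^2 − 17^1 = 289 − 17 = 272.

272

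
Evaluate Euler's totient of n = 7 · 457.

φ(7) = 7 − 1 = 6.
φ(457) = 457 − 1 = 456.
φ(3199) = 6 × 456 = 2736.

2736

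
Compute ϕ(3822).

Prime factorization: 3822 = 2 × 3 × 7^2 × 13.
φ(2) = 2 − 1 = 1.
φ(3) = 3 − 1 = 2.
φ(7^2) = 7^1·(7−1) = 7·6 = 42.
φ(13) = 13 − 1 = 12.
Since φ is multiplicative, φ(3822) = 1 · 2 · 42 · 12 = 1008.

1008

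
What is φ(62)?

30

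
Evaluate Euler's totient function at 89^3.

697048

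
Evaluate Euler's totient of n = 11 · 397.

3960

φ(11) = 11 − 1 = 10.
φ(397) = 397 − 1 = 396.
Since φ is multiplicative, φ(4367) = 10 · 396 = 3960.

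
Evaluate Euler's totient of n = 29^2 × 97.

77952

φ(29^2) = 29^1·(29−1) = 29·28 = 812.
φ(97) = 97 − 1 = 96.
φ(81577) = 812 × 96 = 77952.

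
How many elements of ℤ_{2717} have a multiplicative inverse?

Factor 2717: 2717 = 11 · 13 · 19.
φ(11) = 11 − 1 = 10.
φ(13) = 13 − 1 = 12.
φ(19) = 19 − 1 = 18.
φ(2717) = 10 × 12 × 18 = 2160.

2160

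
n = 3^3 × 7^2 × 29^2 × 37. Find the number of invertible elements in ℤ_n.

φ(41167791) = 41167791 · (1 − 1/3) · (1 − 1/7) · (1 − 1/29) · (1 − 1/37)
       = 41167791 · 12096/22533 = 22099392.

22099392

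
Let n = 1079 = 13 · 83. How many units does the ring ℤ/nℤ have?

φ(1079) = 1079 · (1 − 1/13) · (1 − 1/83)
       = 1079 · 984/1079 = 984.

984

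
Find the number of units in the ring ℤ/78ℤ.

24

First factor: 78 = 2 · 3 · 13.
φ(78) = 78 · (1 − 1/2) · (1 − 1/3) · (1 − 1/13)
       = 78 · 24/78 = 24.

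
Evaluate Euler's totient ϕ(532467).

532467 = 3^3 · 13 · 37 · 41.
φ(532467) = 532467 · (1 − 1/3) · (1 − 1/13) · (1 − 1/37) · (1 − 1/41)
       = 532467 · 34560/59163 = 311040.

311040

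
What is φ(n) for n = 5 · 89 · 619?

217536

φ(5) = 5 − 1 = 4.
φ(89) = 89 − 1 = 88.
φ(619) = 619 − 1 = 618.
Multiply: 4 · 88 · 618 = 217536.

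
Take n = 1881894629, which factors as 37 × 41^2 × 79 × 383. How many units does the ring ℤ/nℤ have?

1759155840

φ(37) = 37 − 1 = 36.
φ(41^2) = 41^1·(41−1) = 41·40 = 1640.
φ(79) = 79 − 1 = 78.
φ(383) = 383 − 1 = 382.
Since φ is multiplicative, φ(1881894629) = 36 · 1640 · 78 · 382 = 1759155840.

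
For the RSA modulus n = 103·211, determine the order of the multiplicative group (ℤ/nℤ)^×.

21420

φ(n) = (p − 1)(q − 1) = (103−1)(211−1) = 102·210 = 21420.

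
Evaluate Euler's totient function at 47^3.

101614

φ(47^3) = 47^3 − 47^2 = 103823 − 2209 = 101614.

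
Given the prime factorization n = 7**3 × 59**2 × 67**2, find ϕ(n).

4448832696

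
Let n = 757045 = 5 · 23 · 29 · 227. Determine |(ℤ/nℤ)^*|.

556864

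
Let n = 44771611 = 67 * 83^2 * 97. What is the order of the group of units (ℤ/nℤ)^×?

43122816

φ(44771611) = 44771611 · (1 − 1/67) · (1 − 1/83) · (1 − 1/97)
       = 44771611 · 519552/539417 = 43122816.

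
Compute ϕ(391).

352

Factor 391: 391 = 17 · 23.
φ(17) = 17 − 1 = 16.
φ(23) = 23 − 1 = 22.
Since φ is multiplicative, φ(391) = 16 · 22 = 352.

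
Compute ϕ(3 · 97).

φ(3) = 3 − 1 = 2.
φ(97) = 97 − 1 = 96.
Multiply: 2 · 96 = 192.

192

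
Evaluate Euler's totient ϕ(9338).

3696

First factor: 9338 = 2 × 7 × 23 × 29.
φ(2) = 2 − 1 = 1.
φ(7) = 7 − 1 = 6.
φ(23) = 23 − 1 = 22.
φ(29) = 29 − 1 = 28.
Since φ is multiplicative, φ(9338) = 1 · 6 · 22 · 28 = 3696.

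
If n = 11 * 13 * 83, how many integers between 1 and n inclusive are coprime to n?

9840

φ(11869) = 11869 · (1 − 1/11) · (1 − 1/13) · (1 − 1/83)
       = 11869 · 9840/11869 = 9840.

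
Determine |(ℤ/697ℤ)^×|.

640

Prime factorization: 697 = 17 × 41.
φ(17) = 17 − 1 = 16.
φ(41) = 41 − 1 = 40.
Multiply: 16 · 40 = 640.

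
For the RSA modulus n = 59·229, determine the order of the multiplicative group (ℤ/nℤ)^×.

13224

φ(13511) = 13511 · (1 − 1/59) · (1 − 1/229)
       = 13511 · 13224/13511 = 13224.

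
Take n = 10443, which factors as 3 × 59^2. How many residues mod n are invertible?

φ(3) = 3 − 1 = 2.
φ(59^2) = 59^2 − 59^1 = 3481 − 59 = 3422.
φ(10443) = 2 × 3422 = 6844.

6844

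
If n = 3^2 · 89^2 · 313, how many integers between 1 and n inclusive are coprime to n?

14661504

φ(3^2) = 3^1·(3−1) = 3·2 = 6.
φ(89^2) = 89^1·(89−1) = 89·88 = 7832.
φ(313) = 313 − 1 = 312.
Multiply: 6 · 7832 · 312 = 14661504.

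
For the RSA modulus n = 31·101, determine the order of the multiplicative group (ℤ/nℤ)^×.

3000

φ(n) = (p − 1)(q − 1) = (31−1)(101−1) = 30·100 = 3000.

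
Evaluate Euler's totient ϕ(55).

40

Factor 55: 55 = 5 × 11.
φ(55) = 55 · (1 − 1/5) · (1 − 1/11)
       = 55 · 40/55 = 40.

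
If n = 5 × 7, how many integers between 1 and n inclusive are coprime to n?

24

φ(5) = 5 − 1 = 4.
φ(7) = 7 − 1 = 6.
Since φ is multiplicative, φ(35) = 4 · 6 = 24.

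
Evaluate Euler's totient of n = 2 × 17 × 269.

4288

φ(9146) = 9146 · (1 − 1/2) · (1 − 1/17) · (1 − 1/269)
       = 9146 · 4288/9146 = 4288.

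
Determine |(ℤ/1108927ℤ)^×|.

Factor 1108927: 1108927 = 17 · 37 · 41 · 43.
φ(1108927) = 1108927 · (1 − 1/17) · (1 − 1/37) · (1 − 1/41) · (1 − 1/43)
       = 1108927 · 967680/1108927 = 967680.

967680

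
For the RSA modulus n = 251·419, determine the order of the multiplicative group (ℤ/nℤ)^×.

φ(pq) = (p−1)(q−1) = 250 · 418 = 104500.

104500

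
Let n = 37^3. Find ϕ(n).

49284

φ(50653) = 50653 · (1 − 1/37)
       = 50653 · 36/37 = 49284.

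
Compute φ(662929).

First factor: 662929 = 19 · 23 · 37 · 41.
φ(662929) = 662929 · (1 − 1/19) · (1 − 1/23) · (1 − 1/37) · (1 − 1/41)
       = 662929 · 570240/662929 = 570240.

570240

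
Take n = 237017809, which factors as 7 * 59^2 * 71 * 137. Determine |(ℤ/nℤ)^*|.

195464640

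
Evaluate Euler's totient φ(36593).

33264

Prime factorization: 36593 = 23 × 37 × 43.
φ(23) = 23 − 1 = 22.
φ(37) = 37 − 1 = 36.
φ(43) = 43 − 1 = 42.
Since φ is multiplicative, φ(36593) = 22 · 36 · 42 = 33264.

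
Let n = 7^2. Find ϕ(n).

42

φ(7^2) = 7^1·(7−1) = 7·6 = 42.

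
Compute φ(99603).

Prime factorization: 99603 = 3^3 · 7 · 17 · 31.
φ(99603) = 99603 · (1 − 1/3) · (1 − 1/7) · (1 − 1/17) · (1 − 1/31)
       = 99603 · 5760/11067 = 51840.

51840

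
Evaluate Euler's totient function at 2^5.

φ(2^5) = 2^4·(2−1) = 16·1 = 16.

16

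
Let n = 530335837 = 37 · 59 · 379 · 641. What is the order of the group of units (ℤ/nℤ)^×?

505128960

φ(530335837) = 530335837 · (1 − 1/37) · (1 − 1/59) · (1 − 1/379) · (1 − 1/641)
       = 530335837 · 505128960/530335837 = 505128960.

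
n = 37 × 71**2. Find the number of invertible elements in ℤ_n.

178920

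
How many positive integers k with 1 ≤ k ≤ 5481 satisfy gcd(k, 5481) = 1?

Prime factorization: 5481 = 3**3 · 7 · 29.
φ(3^3) = 3^2·(3−1) = 9·2 = 18.
φ(7) = 7 − 1 = 6.
φ(29) = 29 − 1 = 28.
Multiply: 18 · 6 · 28 = 3024.

3024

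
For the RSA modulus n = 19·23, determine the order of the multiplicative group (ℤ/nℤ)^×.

396

φ(19) = 19 − 1 = 18.
φ(23) = 23 − 1 = 22.
Since φ is multiplicative, φ(437) = 18 · 22 = 396.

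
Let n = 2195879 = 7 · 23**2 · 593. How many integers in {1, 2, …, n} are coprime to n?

1797312

φ(7) = 7 − 1 = 6.
φ(23^2) = 23^2 − 23^1 = 529 − 23 = 506.
φ(593) = 593 − 1 = 592.
Since φ is multiplicative, φ(2195879) = 6 · 506 · 592 = 1797312.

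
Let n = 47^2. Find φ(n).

2162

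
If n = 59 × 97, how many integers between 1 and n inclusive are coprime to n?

φ(5723) = 5723 · (1 − 1/59) · (1 − 1/97)
       = 5723 · 5568/5723 = 5568.

5568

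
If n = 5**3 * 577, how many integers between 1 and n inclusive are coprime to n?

φ(72125) = 72125 · (1 − 1/5) · (1 − 1/577)
       = 72125 · 2304/2885 = 57600.

57600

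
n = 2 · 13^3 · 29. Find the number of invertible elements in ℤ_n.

56784

φ(127426) = 127426 · (1 − 1/2) · (1 − 1/13) · (1 − 1/29)
       = 127426 · 336/754 = 56784.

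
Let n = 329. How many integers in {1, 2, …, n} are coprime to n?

276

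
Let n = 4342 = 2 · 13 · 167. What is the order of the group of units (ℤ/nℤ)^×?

1992

φ(4342) = 4342 · (1 − 1/2) · (1 − 1/13) · (1 − 1/167)
       = 4342 · 1992/4342 = 1992.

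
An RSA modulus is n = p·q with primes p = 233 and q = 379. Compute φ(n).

87696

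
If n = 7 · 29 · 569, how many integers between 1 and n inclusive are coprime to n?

95424

φ(7) = 7 − 1 = 6.
φ(29) = 29 − 1 = 28.
φ(569) = 569 − 1 = 568.
Since φ is multiplicative, φ(115507) = 6 · 28 · 568 = 95424.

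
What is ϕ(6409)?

5376

Factor 6409: 6409 = 13 × 17 × 29.
φ(6409) = 6409 · (1 − 1/13) · (1 − 1/17) · (1 − 1/29)
       = 6409 · 5376/6409 = 5376.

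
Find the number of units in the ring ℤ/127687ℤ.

First factor: 127687 = 7 × 17 × 29 × 37.
φ(7) = 7 − 1 = 6.
φ(17) = 17 − 1 = 16.
φ(29) = 29 − 1 = 28.
φ(37) = 37 − 1 = 36.
Multiply: 6 · 16 · 28 · 36 = 96768.

96768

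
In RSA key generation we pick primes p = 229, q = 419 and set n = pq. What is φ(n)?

95304

φ(n) = (p − 1)(q − 1) = (229−1)(419−1) = 228·418 = 95304.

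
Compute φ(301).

252

First factor: 301 = 7 · 43.
φ(7) = 7 − 1 = 6.
φ(43) = 43 − 1 = 42.
φ(301) = 6 × 42 = 252.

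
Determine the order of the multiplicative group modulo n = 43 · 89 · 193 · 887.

628733952

φ(43) = 43 − 1 = 42.
φ(89) = 89 − 1 = 88.
φ(193) = 193 − 1 = 192.
φ(887) = 887 − 1 = 886.
φ(655147957) = 42 × 88 × 192 × 886 = 628733952.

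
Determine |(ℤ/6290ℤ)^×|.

Prime factorization: 6290 = 2 · 5 · 17 · 37.
φ(6290) = 6290 · (1 − 1/2) · (1 − 1/5) · (1 − 1/17) · (1 − 1/37)
       = 6290 · 2304/6290 = 2304.

2304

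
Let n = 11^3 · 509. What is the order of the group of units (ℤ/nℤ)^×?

φ(677479) = 677479 · (1 − 1/11) · (1 − 1/509)
       = 677479 · 5080/5599 = 614680.

614680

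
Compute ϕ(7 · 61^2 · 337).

7378560

φ(8777839) = 8777839 · (1 − 1/7) · (1 − 1/61) · (1 − 1/337)
       = 8777839 · 120960/143899 = 7378560.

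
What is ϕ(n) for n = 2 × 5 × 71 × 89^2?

2192960

φ(2) = 2 − 1 = 1.
φ(5) = 5 − 1 = 4.
φ(71) = 71 − 1 = 70.
φ(89^2) = 89^1·(89−1) = 89·88 = 7832.
Multiply: 1 · 4 · 70 · 7832 = 2192960.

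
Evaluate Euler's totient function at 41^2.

1640

φ(1681) = 1681 · (1 − 1/41)
       = 1681 · 40/41 = 1640.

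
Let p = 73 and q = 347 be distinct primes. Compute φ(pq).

φ(73) = 73 − 1 = 72.
φ(347) = 347 − 1 = 346.
Multiply: 72 · 346 = 24912.

24912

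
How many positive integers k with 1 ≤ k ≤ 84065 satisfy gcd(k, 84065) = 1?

First factor: 84065 = 5 · 17 · 23 · 43.
φ(84065) = 84065 · (1 − 1/5) · (1 − 1/17) · (1 − 1/23) · (1 − 1/43)
       = 84065 · 59136/84065 = 59136.

59136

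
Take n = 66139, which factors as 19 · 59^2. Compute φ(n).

61596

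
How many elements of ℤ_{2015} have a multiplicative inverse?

Factor 2015: 2015 = 5 · 13 · 31.
φ(5) = 5 − 1 = 4.
φ(13) = 13 − 1 = 12.
φ(31) = 31 − 1 = 30.
φ(2015) = 4 × 12 × 30 = 1440.

1440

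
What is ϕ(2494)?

Prime factorization: 2494 = 2 · 29 · 43.
φ(2) = 2 − 1 = 1.
φ(29) = 29 − 1 = 28.
φ(43) = 43 − 1 = 42.
φ(2494) = 1 × 28 × 42 = 1176.

1176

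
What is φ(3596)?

Prime factorization: 3596 = 2^2 · 29 · 31.
φ(2^2) = 2^1·(2−1) = 2·1 = 2.
φ(29) = 29 − 1 = 28.
φ(31) = 31 − 1 = 30.
Since φ is multiplicative, φ(3596) = 2 · 28 · 30 = 1680.

1680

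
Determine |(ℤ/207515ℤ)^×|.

207515 = 5 * 7^3 * 11^2.
φ(207515) = 207515 · (1 − 1/5) · (1 − 1/7) · (1 − 1/11)
       = 207515 · 240/385 = 129360.

129360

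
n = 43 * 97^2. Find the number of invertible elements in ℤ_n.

391104

φ(43) = 43 − 1 = 42.
φ(97^2) = 97^1·(97−1) = 97·96 = 9312.
Multiply: 42 · 9312 = 391104.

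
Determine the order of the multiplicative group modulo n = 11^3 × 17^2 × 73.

φ(28080107) = 28080107 · (1 − 1/11) · (1 − 1/17) · (1 − 1/73)
       = 28080107 · 11520/13651 = 23696640.

23696640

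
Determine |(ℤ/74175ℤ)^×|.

36960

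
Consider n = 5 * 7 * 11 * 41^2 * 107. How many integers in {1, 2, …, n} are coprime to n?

φ(5) = 5 − 1 = 4.
φ(7) = 7 − 1 = 6.
φ(11) = 11 − 1 = 10.
φ(41^2) = 41^1·(41−1) = 41·40 = 1640.
φ(107) = 107 − 1 = 106.
Multiply: 4 · 6 · 10 · 1640 · 106 = 41721600.

41721600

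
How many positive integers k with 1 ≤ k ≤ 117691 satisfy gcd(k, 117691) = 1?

117691 = 7 · 17 · 23 · 43.
φ(117691) = 117691 · (1 − 1/7) · (1 − 1/17) · (1 − 1/23) · (1 − 1/43)
       = 117691 · 88704/117691 = 88704.

88704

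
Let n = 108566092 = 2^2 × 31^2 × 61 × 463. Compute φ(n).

51559200

φ(2^2) = 2^1·(2−1) = 2·1 = 2.
φ(31^2) = 31^2 − 31^1 = 961 − 31 = 930.
φ(61) = 61 − 1 = 60.
φ(463) = 463 − 1 = 462.
Since φ is multiplicative, φ(108566092) = 2 · 930 · 60 · 462 = 51559200.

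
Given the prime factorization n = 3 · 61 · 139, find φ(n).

φ(25437) = 25437 · (1 − 1/3) · (1 − 1/61) · (1 − 1/139)
       = 25437 · 16560/25437 = 16560.

16560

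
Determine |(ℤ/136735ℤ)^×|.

First factor: 136735 = 5 * 23 * 29 * 41.
φ(136735) = 136735 · (1 − 1/5) · (1 − 1/23) · (1 − 1/29) · (1 − 1/41)
       = 136735 · 98560/136735 = 98560.

98560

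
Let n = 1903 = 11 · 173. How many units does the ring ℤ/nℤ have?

φ(1903) = 1903 · (1 − 1/11) · (1 − 1/173)
       = 1903 · 1720/1903 = 1720.

1720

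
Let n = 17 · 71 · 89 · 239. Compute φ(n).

φ(17) = 17 − 1 = 16.
φ(71) = 71 − 1 = 70.
φ(89) = 89 − 1 = 88.
φ(239) = 239 − 1 = 238.
Since φ is multiplicative, φ(25674097) = 16 · 70 · 88 · 238 = 23457280.

23457280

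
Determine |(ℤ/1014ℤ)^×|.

Factor 1014: 1014 = 2 · 3 · 13^2.
φ(1014) = 1014 · (1 − 1/2) · (1 − 1/3) · (1 − 1/13)
       = 1014 · 24/78 = 312.

312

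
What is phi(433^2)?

187056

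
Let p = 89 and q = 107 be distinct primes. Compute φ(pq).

φ(89) = 89 − 1 = 88.
φ(107) = 107 − 1 = 106.
Multiply: 88 · 106 = 9328.

9328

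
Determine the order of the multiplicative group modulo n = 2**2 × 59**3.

φ(2^2) = 2^1·(2−1) = 2·1 = 2.
φ(59^3) = 59^2·(59−1) = 3481·58 = 201898.
φ(821516) = 2 × 201898 = 403796.

403796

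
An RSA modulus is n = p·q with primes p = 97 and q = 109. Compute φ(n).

φ(n) = (p − 1)(q − 1) = (97−1)(109−1) = 96·108 = 10368.

10368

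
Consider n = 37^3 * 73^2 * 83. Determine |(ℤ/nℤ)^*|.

φ(22404176471) = 22404176471 · (1 − 1/37) · (1 − 1/73) · (1 − 1/83)
       = 22404176471 · 212544/224183 = 21241009728.

21241009728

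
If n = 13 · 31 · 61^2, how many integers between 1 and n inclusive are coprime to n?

φ(13) = 13 − 1 = 12.
φ(31) = 31 − 1 = 30.
φ(61^2) = 61^2 − 61^1 = 3721 − 61 = 3660.
φ(1499563) = 12 × 30 × 3660 = 1317600.

1317600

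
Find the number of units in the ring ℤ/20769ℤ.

11088

20769 = 3 * 7 * 23 * 43.
φ(3) = 3 − 1 = 2.
φ(7) = 7 − 1 = 6.
φ(23) = 23 − 1 = 22.
φ(43) = 43 − 1 = 42.
Multiply: 2 · 6 · 22 · 42 = 11088.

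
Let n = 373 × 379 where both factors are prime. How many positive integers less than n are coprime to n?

140616

φ(pq) = (p−1)(q−1) = 372 · 378 = 140616.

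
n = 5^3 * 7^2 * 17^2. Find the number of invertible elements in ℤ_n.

φ(1770125) = 1770125 · (1 − 1/5) · (1 − 1/7) · (1 − 1/17)
       = 1770125 · 384/595 = 1142400.

1142400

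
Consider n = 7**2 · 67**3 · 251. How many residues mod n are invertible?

φ(7^2) = 7^2 − 7^1 = 49 − 7 = 42.
φ(67^3) = 67^3 − 67^2 = 300763 − 4489 = 296274.
φ(251) = 251 − 1 = 250.
Since φ is multiplicative, φ(3699084137) = 42 · 296274 · 250 = 3110877000.

3110877000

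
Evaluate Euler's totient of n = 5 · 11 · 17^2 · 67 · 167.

119201280

φ(177849155) = 177849155 · (1 − 1/5) · (1 − 1/11) · (1 − 1/17) · (1 − 1/67) · (1 − 1/167)
       = 177849155 · 7011840/10461715 = 119201280.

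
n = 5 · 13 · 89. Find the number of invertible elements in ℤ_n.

φ(5785) = 5785 · (1 − 1/5) · (1 − 1/13) · (1 − 1/89)
       = 5785 · 4224/5785 = 4224.

4224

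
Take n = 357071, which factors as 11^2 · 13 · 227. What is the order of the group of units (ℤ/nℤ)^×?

φ(11^2) = 11^2 − 11^1 = 121 − 11 = 110.
φ(13) = 13 − 1 = 12.
φ(227) = 227 − 1 = 226.
Since φ is multiplicative, φ(357071) = 110 · 12 · 226 = 298320.

298320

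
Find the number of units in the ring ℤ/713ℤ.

Prime factorization: 713 = 23 · 31.
φ(23) = 23 − 1 = 22.
φ(31) = 31 − 1 = 30.
φ(713) = 22 × 30 = 660.

660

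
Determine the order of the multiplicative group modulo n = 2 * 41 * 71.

2800

φ(5822) = 5822 · (1 − 1/2) · (1 − 1/41) · (1 − 1/71)
       = 5822 · 2800/5822 = 2800.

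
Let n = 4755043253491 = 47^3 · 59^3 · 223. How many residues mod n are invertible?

4554477268584

φ(47^3) = 47^3 − 47^2 = 103823 − 2209 = 101614.
φ(59^3) = 59^3 − 59^2 = 205379 − 3481 = 201898.
φ(223) = 223 − 1 = 222.
Since φ is multiplicative, φ(4755043253491) = 101614 · 201898 · 222 = 4554477268584.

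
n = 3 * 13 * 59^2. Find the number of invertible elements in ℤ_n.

82128

φ(135759) = 135759 · (1 − 1/3) · (1 − 1/13) · (1 − 1/59)
       = 135759 · 1392/2301 = 82128.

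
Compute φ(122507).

90720

122507 = 7 · 11 · 37 · 43.
φ(122507) = 122507 · (1 − 1/7) · (1 − 1/11) · (1 − 1/37) · (1 − 1/43)
       = 122507 · 90720/122507 = 90720.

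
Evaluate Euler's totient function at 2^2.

φ(2^2) = 2^2 − 2^1 = 4 − 2 = 2.

2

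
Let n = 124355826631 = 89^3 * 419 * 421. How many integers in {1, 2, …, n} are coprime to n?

122373746880

φ(124355826631) = 124355826631 · (1 − 1/89) · (1 − 1/419) · (1 − 1/421)
       = 124355826631 · 15449280/15699511 = 122373746880.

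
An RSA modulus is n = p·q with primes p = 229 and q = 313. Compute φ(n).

71136

For distinct primes, φ(pq) = (p−1)(q−1) = 228 × 312 = 71136.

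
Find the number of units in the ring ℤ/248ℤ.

Factor 248: 248 = 2**3 · 31.
φ(248) = 248 · (1 − 1/2) · (1 − 1/31)
       = 248 · 30/62 = 120.

120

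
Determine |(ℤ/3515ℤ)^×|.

Prime factorization: 3515 = 5 * 19 * 37.
φ(3515) = 3515 · (1 − 1/5) · (1 − 1/19) · (1 − 1/37)
       = 3515 · 2592/3515 = 2592.

2592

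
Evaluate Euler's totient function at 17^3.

φ(17^3) = 17^2·(17−1) = 289·16 = 4624.

4624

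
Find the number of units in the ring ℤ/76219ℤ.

62400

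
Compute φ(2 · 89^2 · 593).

4636544

φ(2) = 2 − 1 = 1.
φ(89^2) = 89^2 − 89^1 = 7921 − 89 = 7832.
φ(593) = 593 − 1 = 592.
Multiply: 1 · 7832 · 592 = 4636544.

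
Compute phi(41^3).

67240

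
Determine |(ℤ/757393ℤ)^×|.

564480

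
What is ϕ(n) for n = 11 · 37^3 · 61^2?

1803794400

φ(11) = 11 − 1 = 10.
φ(37^3) = 37^2·(37−1) = 1369·36 = 49284.
φ(61^2) = 61^2 − 61^1 = 3721 − 61 = 3660.
Multiply: 10 · 49284 · 3660 = 1803794400.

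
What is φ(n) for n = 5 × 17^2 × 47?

50048

φ(5) = 5 − 1 = 4.
φ(17^2) = 17^2 − 17^1 = 289 − 17 = 272.
φ(47) = 47 − 1 = 46.
Since φ is multiplicative, φ(67915) = 4 · 272 · 46 = 50048.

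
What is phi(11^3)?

1210

φ(1331) = 1331 · (1 − 1/11)
       = 1331 · 10/11 = 1210.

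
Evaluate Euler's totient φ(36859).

33600

36859 = 29 * 31 * 41.
φ(36859) = 36859 · (1 − 1/29) · (1 − 1/31) · (1 − 1/41)
       = 36859 · 33600/36859 = 33600.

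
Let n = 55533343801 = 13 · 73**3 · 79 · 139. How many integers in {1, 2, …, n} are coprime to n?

φ(13) = 13 − 1 = 12.
φ(73^3) = 73^3 − 73^2 = 389017 − 5329 = 383688.
φ(79) = 79 − 1 = 78.
φ(139) = 139 − 1 = 138.
Multiply: 12 · 383688 · 78 · 138 = 49560211584.

49560211584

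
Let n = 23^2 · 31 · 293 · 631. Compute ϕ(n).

2792512800

φ(3031896317) = 3031896317 · (1 − 1/23) · (1 − 1/31) · (1 − 1/293) · (1 − 1/631)
       = 3031896317 · 121413600/131821579 = 2792512800.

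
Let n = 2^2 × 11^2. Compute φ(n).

220

φ(484) = 484 · (1 − 1/2) · (1 − 1/11)
       = 484 · 10/22 = 220.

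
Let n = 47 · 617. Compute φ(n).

28336

φ(47) = 47 − 1 = 46.
φ(617) = 617 − 1 = 616.
Since φ is multiplicative, φ(28999) = 46 · 616 = 28336.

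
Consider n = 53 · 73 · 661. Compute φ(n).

2471040

φ(53) = 53 − 1 = 52.
φ(73) = 73 − 1 = 72.
φ(661) = 661 − 1 = 660.
Multiply: 52 · 72 · 660 = 2471040.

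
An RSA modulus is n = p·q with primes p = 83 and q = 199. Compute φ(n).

φ(83) = 83 − 1 = 82.
φ(199) = 199 − 1 = 198.
Since φ is multiplicative, φ(16517) = 82 · 198 = 16236.

16236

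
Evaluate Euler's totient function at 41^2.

1640

φ(1681) = 1681 · (1 − 1/41)
       = 1681 · 40/41 = 1640.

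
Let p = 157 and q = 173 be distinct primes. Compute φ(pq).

26832

φ(pq) = (p−1)(q−1) = 156 · 172 = 26832.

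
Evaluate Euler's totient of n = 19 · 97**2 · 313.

52296192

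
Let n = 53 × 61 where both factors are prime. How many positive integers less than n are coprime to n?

φ(pq) = (p−1)(q−1) = 52 · 60 = 3120.

3120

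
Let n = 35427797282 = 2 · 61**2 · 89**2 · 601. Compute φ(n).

17199072000

φ(35427797282) = 35427797282 · (1 − 1/2) · (1 − 1/61) · (1 − 1/89) · (1 − 1/601)
       = 35427797282 · 3168000/6525658 = 17199072000.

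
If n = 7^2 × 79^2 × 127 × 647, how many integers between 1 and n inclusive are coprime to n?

21065610384

φ(25128019721) = 25128019721 · (1 − 1/7) · (1 − 1/79) · (1 − 1/127) · (1 − 1/647)
       = 25128019721 · 38093328/45439457 = 21065610384.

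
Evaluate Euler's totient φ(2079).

Prime factorization: 2079 = 3^3 · 7 · 11.
φ(3^3) = 3^3 − 3^2 = 27 − 9 = 18.
φ(7) = 7 − 1 = 6.
φ(11) = 11 − 1 = 10.
Multiply: 18 · 6 · 10 = 1080.

1080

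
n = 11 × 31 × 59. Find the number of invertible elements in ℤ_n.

17400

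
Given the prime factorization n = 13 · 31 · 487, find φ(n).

φ(196261) = 196261 · (1 − 1/13) · (1 − 1/31) · (1 − 1/487)
       = 196261 · 174960/196261 = 174960.

174960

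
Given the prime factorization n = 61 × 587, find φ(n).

35160

φ(61) = 61 − 1 = 60.
φ(587) = 587 − 1 = 586.
Since φ is multiplicative, φ(35807) = 60 · 586 = 35160.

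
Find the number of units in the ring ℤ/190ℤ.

190 = 2 · 5 · 19.
φ(2) = 2 − 1 = 1.
φ(5) = 5 − 1 = 4.
φ(19) = 19 − 1 = 18.
φ(190) = 1 × 4 × 18 = 72.

72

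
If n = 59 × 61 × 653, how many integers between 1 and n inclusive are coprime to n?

φ(2350147) = 2350147 · (1 − 1/59) · (1 − 1/61) · (1 − 1/653)
       = 2350147 · 2268960/2350147 = 2268960.

2268960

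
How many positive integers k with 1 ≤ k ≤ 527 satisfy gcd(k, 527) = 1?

480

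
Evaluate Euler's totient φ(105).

48

Prime factorization: 105 = 3 * 5 * 7.
φ(3) = 3 − 1 = 2.
φ(5) = 5 − 1 = 4.
φ(7) = 7 − 1 = 6.
Multiply: 2 · 4 · 6 = 48.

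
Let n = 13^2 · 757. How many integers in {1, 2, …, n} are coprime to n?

φ(13^2) = 13^1·(13−1) = 13·12 = 156.
φ(757) = 757 − 1 = 756.
Since φ is multiplicative, φ(127933) = 156 · 756 = 117936.

117936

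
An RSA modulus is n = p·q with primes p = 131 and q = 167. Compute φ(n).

21580

φ(pq) = (p−1)(q−1) = 130 · 166 = 21580.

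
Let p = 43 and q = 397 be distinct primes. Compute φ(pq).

φ(n) = (p − 1)(q − 1) = (43−1)(397−1) = 42·396 = 16632.

16632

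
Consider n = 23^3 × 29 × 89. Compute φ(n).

28676032

φ(23^3) = 23^3 − 23^2 = 12167 − 529 = 11638.
φ(29) = 29 − 1 = 28.
φ(89) = 89 − 1 = 88.
Multiply: 11638 · 28 · 88 = 28676032.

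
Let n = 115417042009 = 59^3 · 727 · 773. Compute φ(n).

φ(59^3) = 59^3 − 59^2 = 205379 − 3481 = 201898.
φ(727) = 727 − 1 = 726.
φ(773) = 773 − 1 = 772.
Since φ is multiplicative, φ(115417042009) = 201898 · 726 · 772 = 113158175856.

113158175856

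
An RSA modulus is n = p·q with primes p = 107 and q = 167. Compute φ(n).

φ(n) = (p − 1)(q − 1) = (107−1)(167−1) = 106·166 = 17596.

17596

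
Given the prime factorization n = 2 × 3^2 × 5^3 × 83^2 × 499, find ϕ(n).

2033632800

φ(2) = 2 − 1 = 1.
φ(3^2) = 3^2 − 3^1 = 9 − 3 = 6.
φ(5^3) = 5^3 − 5^2 = 125 − 25 = 100.
φ(83^2) = 83^2 − 83^1 = 6889 − 83 = 6806.
φ(499) = 499 − 1 = 498.
Since φ is multiplicative, φ(7734624750) = 1 · 6 · 100 · 6806 · 498 = 2033632800.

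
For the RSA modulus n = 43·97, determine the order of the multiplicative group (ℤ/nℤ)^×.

φ(pq) = (p−1)(q−1) = 42 · 96 = 4032.

4032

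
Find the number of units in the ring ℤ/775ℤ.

600

Factor 775: 775 = 5^2 × 31.
φ(775) = 775 · (1 − 1/5) · (1 − 1/31)
       = 775 · 120/155 = 600.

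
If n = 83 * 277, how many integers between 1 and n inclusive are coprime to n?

22632

φ(83) = 83 − 1 = 82.
φ(277) = 277 − 1 = 276.
Multiply: 82 · 276 = 22632.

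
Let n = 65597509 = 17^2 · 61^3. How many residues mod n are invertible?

φ(65597509) = 65597509 · (1 − 1/17) · (1 − 1/61)
       = 65597509 · 960/1037 = 60726720.

60726720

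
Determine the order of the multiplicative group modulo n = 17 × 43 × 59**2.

2299584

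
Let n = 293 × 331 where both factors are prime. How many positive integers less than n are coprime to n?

96360

φ(96983) = 96983 · (1 − 1/293) · (1 − 1/331)
       = 96983 · 96360/96983 = 96360.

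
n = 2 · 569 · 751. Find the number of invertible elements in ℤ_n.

φ(854638) = 854638 · (1 − 1/2) · (1 − 1/569) · (1 − 1/751)
       = 854638 · 426000/854638 = 426000.

426000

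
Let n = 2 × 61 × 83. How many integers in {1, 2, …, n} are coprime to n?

φ(10126) = 10126 · (1 − 1/2) · (1 − 1/61) · (1 − 1/83)
       = 10126 · 4920/10126 = 4920.

4920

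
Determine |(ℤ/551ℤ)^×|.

Prime factorization: 551 = 19 * 29.
φ(19) = 19 − 1 = 18.
φ(29) = 29 − 1 = 28.
Multiply: 18 · 28 = 504.

504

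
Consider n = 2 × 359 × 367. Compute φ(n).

131028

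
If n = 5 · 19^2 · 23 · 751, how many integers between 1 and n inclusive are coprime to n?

22572000

φ(5) = 5 − 1 = 4.
φ(19^2) = 19^2 − 19^1 = 361 − 19 = 342.
φ(23) = 23 − 1 = 22.
φ(751) = 751 − 1 = 750.
φ(31177765) = 4 × 342 × 22 × 750 = 22572000.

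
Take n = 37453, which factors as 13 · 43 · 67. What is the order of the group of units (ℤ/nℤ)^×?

φ(13) = 13 − 1 = 12.
φ(43) = 43 − 1 = 42.
φ(67) = 67 − 1 = 66.
Multiply: 12 · 42 · 66 = 33264.

33264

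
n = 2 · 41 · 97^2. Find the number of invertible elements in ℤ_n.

372480

φ(2) = 2 − 1 = 1.
φ(41) = 41 − 1 = 40.
φ(97^2) = 97^2 − 97^1 = 9409 − 97 = 9312.
Since φ is multiplicative, φ(771538) = 1 · 40 · 9312 = 372480.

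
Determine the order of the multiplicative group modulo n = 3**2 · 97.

576

φ(873) = 873 · (1 − 1/3) · (1 − 1/97)
       = 873 · 192/291 = 576.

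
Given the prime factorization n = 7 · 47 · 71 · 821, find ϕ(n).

φ(19177739) = 19177739 · (1 − 1/7) · (1 − 1/47) · (1 − 1/71) · (1 − 1/821)
       = 19177739 · 15842400/19177739 = 15842400.

15842400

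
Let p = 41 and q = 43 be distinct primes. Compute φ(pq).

1680

φ(pq) = (p−1)(q−1) = 40 · 42 = 1680.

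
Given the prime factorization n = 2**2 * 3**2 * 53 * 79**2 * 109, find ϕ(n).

415269504

φ(1297953252) = 1297953252 · (1 − 1/2) · (1 − 1/3) · (1 − 1/53) · (1 − 1/79) · (1 − 1/109)
       = 1297953252 · 876096/2738298 = 415269504.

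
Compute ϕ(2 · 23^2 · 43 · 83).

1742664

φ(3776002) = 3776002 · (1 − 1/2) · (1 − 1/23) · (1 − 1/43) · (1 − 1/83)
       = 3776002 · 75768/164174 = 1742664.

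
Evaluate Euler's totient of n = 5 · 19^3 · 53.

1351584

φ(5) = 5 − 1 = 4.
φ(19^3) = 19^2·(19−1) = 361·18 = 6498.
φ(53) = 53 − 1 = 52.
Multiply: 4 · 6498 · 52 = 1351584.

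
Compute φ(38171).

30240

First factor: 38171 = 7**2 · 19 · 41.
φ(38171) = 38171 · (1 − 1/7) · (1 − 1/19) · (1 − 1/41)
       = 38171 · 4320/5453 = 30240.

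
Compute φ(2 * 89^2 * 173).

φ(2) = 2 − 1 = 1.
φ(89^2) = 89^1·(89−1) = 89·88 = 7832.
φ(173) = 173 − 1 = 172.
φ(2740666) = 1 × 7832 × 172 = 1347104.

1347104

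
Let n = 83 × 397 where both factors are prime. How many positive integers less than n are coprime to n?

32472

For distinct primes, φ(pq) = (p−1)(q−1) = 82 × 396 = 32472.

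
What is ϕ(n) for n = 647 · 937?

φ(647) = 647 − 1 = 646.
φ(937) = 937 − 1 = 936.
φ(606239) = 646 × 936 = 604656.

604656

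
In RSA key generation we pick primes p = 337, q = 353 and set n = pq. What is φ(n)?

118272

For distinct primes, φ(pq) = (p−1)(q−1) = 336 × 352 = 118272.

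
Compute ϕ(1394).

Factor 1394: 1394 = 2 · 17 · 41.
φ(1394) = 1394 · (1 − 1/2) · (1 − 1/17) · (1 − 1/41)
       = 1394 · 640/1394 = 640.

640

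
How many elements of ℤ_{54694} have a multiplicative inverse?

54694 = 2 · 23 · 29 · 41.
φ(54694) = 54694 · (1 − 1/2) · (1 − 1/23) · (1 − 1/29) · (1 − 1/41)
       = 54694 · 24640/54694 = 24640.

24640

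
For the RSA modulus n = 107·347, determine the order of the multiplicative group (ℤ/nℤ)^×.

36676

φ(pq) = (p−1)(q−1) = 106 · 346 = 36676.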